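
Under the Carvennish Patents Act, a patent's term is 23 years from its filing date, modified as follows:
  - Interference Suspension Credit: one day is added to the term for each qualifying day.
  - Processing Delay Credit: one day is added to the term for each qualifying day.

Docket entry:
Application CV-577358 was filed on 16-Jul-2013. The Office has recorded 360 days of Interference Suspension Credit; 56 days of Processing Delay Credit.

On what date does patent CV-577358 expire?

Base term: filing date + 23 years → 16 July 2036.
Interference Suspension Credit: +360 days → 11 July 2037.
Processing Delay Credit: +56 days → 5 September 2037.

2037-09-05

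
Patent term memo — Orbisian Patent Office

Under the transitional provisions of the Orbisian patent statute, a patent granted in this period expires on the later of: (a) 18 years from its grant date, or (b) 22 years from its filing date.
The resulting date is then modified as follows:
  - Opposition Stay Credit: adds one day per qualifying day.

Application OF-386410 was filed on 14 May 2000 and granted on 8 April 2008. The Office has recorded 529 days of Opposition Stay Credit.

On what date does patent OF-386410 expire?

September 19, 2027

(a) grant + 18 years → 8 April 2026.
(b) filing + 22 years → 14 May 2022.
Later of the two: 8 April 2026.
Opposition Stay Credit: +529 days → 19 September 2027.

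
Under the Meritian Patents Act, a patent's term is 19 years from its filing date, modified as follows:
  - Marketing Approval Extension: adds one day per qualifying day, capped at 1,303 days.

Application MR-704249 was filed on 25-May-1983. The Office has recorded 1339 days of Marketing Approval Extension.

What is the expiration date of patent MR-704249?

2005-12-18

Base term: filing date + 19 years → 25 May 2002.
Marketing Approval Extension: 1339 days claimed exceeds the 1303-day cap, so +1303 days → 18 December 2005.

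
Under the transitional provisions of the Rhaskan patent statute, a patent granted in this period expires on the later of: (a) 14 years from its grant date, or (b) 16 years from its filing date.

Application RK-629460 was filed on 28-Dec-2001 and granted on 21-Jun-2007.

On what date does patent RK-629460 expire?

June 21, 2021

(a) grant + 14 years → 21 June 2021.
(b) filing + 16 years → 28 December 2017.
Later of the two: 21 June 2021.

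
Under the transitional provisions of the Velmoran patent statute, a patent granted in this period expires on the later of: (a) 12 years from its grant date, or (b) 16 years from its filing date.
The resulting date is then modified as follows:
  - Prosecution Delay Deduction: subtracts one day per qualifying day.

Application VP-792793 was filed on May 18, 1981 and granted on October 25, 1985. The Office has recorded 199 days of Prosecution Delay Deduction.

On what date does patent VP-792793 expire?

1997-04-09

(a) grant + 12 years → 25 October 1997.
(b) filing + 16 years → 18 May 1997.
Later of the two: 25 October 1997.
Prosecution Delay Deduction: −199 days → 9 April 1997.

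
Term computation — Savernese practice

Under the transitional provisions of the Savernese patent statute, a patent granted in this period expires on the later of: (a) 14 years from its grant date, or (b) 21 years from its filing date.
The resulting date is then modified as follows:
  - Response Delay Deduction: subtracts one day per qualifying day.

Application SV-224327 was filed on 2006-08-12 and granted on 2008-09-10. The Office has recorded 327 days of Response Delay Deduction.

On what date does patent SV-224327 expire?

(a) grant + 14 years → 10 September 2022.
(b) filing + 21 years → 12 August 2027.
Later of the two: 12 August 2027.
Response Delay Deduction: −327 days → 19 September 2026.

September 19, 2026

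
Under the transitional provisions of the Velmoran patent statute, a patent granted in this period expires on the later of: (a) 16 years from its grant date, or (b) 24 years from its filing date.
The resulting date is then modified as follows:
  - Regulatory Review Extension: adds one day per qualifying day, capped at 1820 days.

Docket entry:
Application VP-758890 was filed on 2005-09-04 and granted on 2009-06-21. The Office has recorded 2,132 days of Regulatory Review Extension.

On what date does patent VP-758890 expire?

August 29, 2034

(a) grant + 16 years → 21 June 2025.
(b) filing + 24 years → 4 September 2029.
Later of the two: 4 September 2029.
Regulatory Review Extension: 2132 days claimed exceeds the 1820-day cap, so +1820 days → 29 August 2034.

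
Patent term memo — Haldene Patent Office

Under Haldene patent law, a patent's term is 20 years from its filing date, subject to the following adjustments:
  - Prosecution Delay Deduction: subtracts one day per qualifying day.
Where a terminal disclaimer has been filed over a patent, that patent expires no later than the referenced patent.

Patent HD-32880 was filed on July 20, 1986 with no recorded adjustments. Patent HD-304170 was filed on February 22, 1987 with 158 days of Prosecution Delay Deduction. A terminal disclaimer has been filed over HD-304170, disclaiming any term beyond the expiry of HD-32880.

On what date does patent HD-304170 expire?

2006-07-20

Natural term of HD-304170:
  Base: filing + 20 years → 22 February 2007.
  Prosecution Delay Deduction: −158 days → 17 September 2006.
Expiry of referenced patent HD-32880:
  Base: filing + 20 years → 20 July 2006.
Terminal disclaimer: HD-304170 expires on the earlier of 17 September 2006 and 20 July 2006.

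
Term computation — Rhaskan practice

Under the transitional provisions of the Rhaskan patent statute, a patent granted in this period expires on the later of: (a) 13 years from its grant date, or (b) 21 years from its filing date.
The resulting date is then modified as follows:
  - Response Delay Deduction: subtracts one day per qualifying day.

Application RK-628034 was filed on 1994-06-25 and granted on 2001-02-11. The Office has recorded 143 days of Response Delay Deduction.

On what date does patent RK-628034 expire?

February 2, 2015

(a) grant + 13 years → 11 February 2014.
(b) filing + 21 years → 25 June 2015.
Later of the two: 25 June 2015.
Response Delay Deduction: −143 days → 2 February 2015.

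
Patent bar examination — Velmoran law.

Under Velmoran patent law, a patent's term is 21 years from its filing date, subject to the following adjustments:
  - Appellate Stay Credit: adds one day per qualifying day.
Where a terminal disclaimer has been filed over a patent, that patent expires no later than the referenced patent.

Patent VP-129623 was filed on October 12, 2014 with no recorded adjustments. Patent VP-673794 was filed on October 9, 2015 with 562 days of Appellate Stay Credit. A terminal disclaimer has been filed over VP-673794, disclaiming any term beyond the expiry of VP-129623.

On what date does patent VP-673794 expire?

Natural term of VP-673794:
  Base: filing + 21 years → 9 October 2036.
  Appellate Stay Credit: +562 days → 24 April 2038.
Expiry of referenced patent VP-129623:
  Base: filing + 21 years → 12 October 2035.
Terminal disclaimer: VP-673794 expires on the earlier of 24 April 2038 and 12 October 2035.

2035-10-12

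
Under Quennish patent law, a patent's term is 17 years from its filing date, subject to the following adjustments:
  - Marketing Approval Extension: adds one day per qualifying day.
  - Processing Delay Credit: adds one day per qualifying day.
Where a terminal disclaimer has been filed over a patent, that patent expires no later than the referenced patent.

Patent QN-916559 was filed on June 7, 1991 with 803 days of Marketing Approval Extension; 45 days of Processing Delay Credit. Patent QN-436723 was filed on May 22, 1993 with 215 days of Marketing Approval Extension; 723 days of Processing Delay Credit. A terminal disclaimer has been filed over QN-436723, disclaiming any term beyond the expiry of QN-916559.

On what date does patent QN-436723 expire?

Natural term of QN-436723:
  Base: filing + 17 years → 22 May 2010.
  Marketing Approval Extension: +215 days → 23 December 2010.
  Processing Delay Credit: +723 days → 15 December 2012.
Expiry of referenced patent QN-916559:
  Base: filing + 17 years → 7 June 2008.
  Marketing Approval Extension: +803 days → 19 August 2010.
  Processing Delay Credit: +45 days → 3 October 2010.
Terminal disclaimer: QN-436723 expires on the earlier of 15 December 2012 and 3 October 2010.

October 3, 2010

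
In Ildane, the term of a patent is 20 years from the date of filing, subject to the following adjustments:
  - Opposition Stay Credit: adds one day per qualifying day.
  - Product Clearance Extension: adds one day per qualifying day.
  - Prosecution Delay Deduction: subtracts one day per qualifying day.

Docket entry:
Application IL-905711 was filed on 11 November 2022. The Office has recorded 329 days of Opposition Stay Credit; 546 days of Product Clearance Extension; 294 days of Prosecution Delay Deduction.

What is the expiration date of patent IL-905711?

2044-06-14

Base term: filing date + 20 years → 11 November 2042.
Opposition Stay Credit: +329 days → 6 October 2043.
Product Clearance Extension: +546 days → 4 April 2045.
Prosecution Delay Deduction: −294 days → 14 June 2044.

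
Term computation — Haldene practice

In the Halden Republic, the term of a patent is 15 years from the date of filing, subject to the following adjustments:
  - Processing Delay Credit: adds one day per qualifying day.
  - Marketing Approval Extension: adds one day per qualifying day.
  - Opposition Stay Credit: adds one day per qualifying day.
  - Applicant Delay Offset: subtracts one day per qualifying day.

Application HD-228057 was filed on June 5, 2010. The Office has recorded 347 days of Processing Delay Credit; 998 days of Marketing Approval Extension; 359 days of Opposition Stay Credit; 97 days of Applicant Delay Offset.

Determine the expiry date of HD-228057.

October 29, 2029

Base term: filing date + 15 years → 5 June 2025.
Processing Delay Credit: +347 days → 18 May 2026.
Marketing Approval Extension: +998 days → 9 February 2029.
Opposition Stay Credit: +359 days → 3 February 2030.
Applicant Delay Offset: −97 days → 29 October 2029.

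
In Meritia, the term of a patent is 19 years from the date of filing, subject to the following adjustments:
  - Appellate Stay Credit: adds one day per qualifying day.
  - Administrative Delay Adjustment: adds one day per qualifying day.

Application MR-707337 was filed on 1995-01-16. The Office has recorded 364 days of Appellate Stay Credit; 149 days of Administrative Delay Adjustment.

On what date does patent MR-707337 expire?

Base term: filing date + 19 years → 16 January 2014.
Appellate Stay Credit: +364 days → 15 January 2015.
Administrative Delay Adjustment: +149 days → 13 June 2015.

June 13, 2015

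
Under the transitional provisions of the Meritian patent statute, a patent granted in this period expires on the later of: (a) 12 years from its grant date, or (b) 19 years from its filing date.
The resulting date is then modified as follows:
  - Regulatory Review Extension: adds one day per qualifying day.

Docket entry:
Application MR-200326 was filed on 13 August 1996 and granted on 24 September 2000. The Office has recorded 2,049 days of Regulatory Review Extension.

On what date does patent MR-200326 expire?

(a) grant + 12 years → 24 September 2012.
(b) filing + 19 years → 13 August 2015.
Later of the two: 13 August 2015.
Regulatory Review Extension: +2049 days → 23 March 2021.

March 23, 2021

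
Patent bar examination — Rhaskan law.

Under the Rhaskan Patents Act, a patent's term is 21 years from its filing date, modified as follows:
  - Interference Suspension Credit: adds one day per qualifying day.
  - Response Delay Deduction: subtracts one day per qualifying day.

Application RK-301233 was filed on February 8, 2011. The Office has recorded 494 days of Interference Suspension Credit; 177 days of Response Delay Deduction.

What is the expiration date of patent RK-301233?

December 21, 2032

Base term: filing date + 21 years → 8 February 2032.
Interference Suspension Credit: +494 days → 16 June 2033.
Response Delay Deduction: −177 days → 21 December 2032.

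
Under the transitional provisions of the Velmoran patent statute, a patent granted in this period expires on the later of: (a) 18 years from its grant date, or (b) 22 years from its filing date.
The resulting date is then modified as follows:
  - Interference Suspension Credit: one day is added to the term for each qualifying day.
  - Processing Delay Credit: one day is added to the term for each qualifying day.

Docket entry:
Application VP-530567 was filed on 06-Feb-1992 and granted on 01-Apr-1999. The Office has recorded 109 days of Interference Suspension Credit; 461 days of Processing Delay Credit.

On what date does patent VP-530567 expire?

(a) grant + 18 years → 1 April 2017.
(b) filing + 22 years → 6 February 2014.
Later of the two: 1 April 2017.
Interference Suspension Credit: +109 days → 19 July 2017.
Processing Delay Credit: +461 days → 23 October 2018.

2018-10-23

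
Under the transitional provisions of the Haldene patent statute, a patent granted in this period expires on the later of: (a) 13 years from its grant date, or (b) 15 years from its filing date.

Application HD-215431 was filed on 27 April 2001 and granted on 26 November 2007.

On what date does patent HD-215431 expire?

November 26, 2020

(a) grant + 13 years → 26 November 2020.
(b) filing + 15 years → 27 April 2016.
Later of the two: 26 November 2020.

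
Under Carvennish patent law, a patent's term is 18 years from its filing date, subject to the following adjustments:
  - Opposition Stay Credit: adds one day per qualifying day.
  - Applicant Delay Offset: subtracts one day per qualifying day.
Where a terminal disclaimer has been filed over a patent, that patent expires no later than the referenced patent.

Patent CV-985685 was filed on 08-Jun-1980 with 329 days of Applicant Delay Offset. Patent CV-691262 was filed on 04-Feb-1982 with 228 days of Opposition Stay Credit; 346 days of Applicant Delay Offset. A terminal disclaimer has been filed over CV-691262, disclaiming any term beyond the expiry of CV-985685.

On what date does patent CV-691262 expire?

Natural term of CV-691262:
  Base: filing + 18 years → 4 February 2000.
  Opposition Stay Credit: +228 days → 19 September 2000.
  Applicant Delay Offset: −346 days → 9 October 1999.
Expiry of referenced patent CV-985685:
  Base: filing + 18 years → 8 June 1998.
  Applicant Delay Offset: −329 days → 14 July 1997.
Terminal disclaimer: CV-691262 expires on the earlier of 9 October 1999 and 14 July 1997.

1997-07-14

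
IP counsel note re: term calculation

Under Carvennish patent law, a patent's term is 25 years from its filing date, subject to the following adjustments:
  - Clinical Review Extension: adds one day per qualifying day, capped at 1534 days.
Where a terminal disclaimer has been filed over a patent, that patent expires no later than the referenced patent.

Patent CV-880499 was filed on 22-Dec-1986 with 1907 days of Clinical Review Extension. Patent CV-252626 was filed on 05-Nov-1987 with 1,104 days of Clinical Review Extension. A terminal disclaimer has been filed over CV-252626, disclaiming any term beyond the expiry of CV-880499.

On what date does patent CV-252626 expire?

Natural term of CV-252626:
  Base: filing + 25 years → 5 November 2012.
  Clinical Review Extension: 1104 days (within the 1534-day cap) → +1104 days → 14 November 2015.
Expiry of referenced patent CV-880499:
  Base: filing + 25 years → 22 December 2011.
  Clinical Review Extension: 1907 days claimed exceeds the 1534-day cap, so +1534 days → 4 March 2016.
Terminal disclaimer: CV-252626 expires on the earlier of 14 November 2015 and 4 March 2016.

November 14, 2015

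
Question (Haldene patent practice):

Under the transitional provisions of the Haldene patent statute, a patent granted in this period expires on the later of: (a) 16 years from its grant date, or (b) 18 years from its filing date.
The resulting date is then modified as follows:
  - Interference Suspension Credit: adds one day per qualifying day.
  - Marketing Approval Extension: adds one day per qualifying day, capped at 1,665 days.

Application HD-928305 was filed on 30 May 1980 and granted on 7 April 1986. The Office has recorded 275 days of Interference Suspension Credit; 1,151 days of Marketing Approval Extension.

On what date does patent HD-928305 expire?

(a) grant + 16 years → 7 April 2002.
(b) filing + 18 years → 30 May 1998.
Later of the two: 7 April 2002.
Interference Suspension Credit: +275 days → 7 January 2003.
Marketing Approval Extension: 1151 days (within the 1665-day cap) → +1151 days → 3 March 2006.

2006-03-03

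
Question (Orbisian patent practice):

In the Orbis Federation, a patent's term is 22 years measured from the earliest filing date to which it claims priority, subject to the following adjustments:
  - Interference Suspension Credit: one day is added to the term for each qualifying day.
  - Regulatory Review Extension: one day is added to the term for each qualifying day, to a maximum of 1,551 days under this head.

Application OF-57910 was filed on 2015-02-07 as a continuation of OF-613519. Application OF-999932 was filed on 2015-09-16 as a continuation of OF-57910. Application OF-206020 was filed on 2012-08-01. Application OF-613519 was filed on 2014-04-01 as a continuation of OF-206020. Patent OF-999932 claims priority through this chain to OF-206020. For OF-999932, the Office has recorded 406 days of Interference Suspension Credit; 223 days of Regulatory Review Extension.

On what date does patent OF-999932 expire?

Earliest priority filing: 1 August 2012.
Base term: 1 August 2012 + 22 years → 1 August 2034.
Interference Suspension Credit: +406 days → 11 September 2035.
Regulatory Review Extension: 223 days (within the 1551-day cap) → +223 days → 21 April 2036.

April 21, 2036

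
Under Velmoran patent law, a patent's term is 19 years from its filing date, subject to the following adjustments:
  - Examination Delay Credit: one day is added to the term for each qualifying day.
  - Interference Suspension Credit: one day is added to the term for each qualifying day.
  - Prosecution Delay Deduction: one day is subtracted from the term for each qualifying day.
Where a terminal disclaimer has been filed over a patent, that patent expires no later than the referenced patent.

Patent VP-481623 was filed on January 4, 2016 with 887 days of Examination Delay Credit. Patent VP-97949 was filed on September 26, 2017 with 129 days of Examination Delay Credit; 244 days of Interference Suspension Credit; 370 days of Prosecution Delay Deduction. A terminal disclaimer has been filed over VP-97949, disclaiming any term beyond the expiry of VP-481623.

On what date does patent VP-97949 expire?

September 29, 2036

Natural term of VP-97949:
  Base: filing + 19 years → 26 September 2036.
  Examination Delay Credit: +129 days → 2 February 2037.
  Interference Suspension Credit: +244 days → 4 October 2037.
  Prosecution Delay Deduction: −370 days → 29 September 2036.
Expiry of referenced patent VP-481623:
  Base: filing + 19 years → 4 January 2035.
  Examination Delay Credit: +887 days → 9 June 2037.
Terminal disclaimer: VP-97949 expires on the earlier of 29 September 2036 and 9 June 2037.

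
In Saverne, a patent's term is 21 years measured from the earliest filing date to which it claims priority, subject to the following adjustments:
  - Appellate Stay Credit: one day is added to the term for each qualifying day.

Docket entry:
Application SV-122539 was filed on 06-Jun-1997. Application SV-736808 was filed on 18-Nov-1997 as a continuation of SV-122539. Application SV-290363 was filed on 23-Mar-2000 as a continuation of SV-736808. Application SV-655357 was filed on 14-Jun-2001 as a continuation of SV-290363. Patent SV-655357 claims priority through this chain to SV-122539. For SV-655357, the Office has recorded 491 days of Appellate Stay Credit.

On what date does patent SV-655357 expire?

October 10, 2019

Earliest priority filing: 6 June 1997.
Base term: 6 June 1997 + 21 years → 6 June 2018.
Appellate Stay Credit: +491 days → 10 October 2019.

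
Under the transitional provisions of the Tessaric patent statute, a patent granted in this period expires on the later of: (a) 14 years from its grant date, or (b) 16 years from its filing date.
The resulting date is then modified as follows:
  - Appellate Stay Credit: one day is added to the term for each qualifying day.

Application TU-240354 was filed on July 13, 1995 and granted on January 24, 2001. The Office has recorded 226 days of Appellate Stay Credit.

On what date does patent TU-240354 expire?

September 7, 2015

(a) grant + 14 years → 24 January 2015.
(b) filing + 16 years → 13 July 2011.
Later of the two: 24 January 2015.
Appellate Stay Credit: +226 days → 7 September 2015.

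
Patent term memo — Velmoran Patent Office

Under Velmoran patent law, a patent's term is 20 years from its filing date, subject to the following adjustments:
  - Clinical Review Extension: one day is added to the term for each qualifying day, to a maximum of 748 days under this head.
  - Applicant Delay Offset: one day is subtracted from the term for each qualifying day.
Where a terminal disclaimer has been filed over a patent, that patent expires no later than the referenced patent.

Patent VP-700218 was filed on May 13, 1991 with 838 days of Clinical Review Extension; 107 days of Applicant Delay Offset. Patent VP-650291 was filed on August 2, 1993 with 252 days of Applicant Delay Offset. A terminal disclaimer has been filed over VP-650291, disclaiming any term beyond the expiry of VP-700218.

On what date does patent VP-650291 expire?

Natural term of VP-650291:
  Base: filing + 20 years → 2 August 2013.
  Applicant Delay Offset: −252 days → 23 November 2012.
Expiry of referenced patent VP-700218:
  Base: filing + 20 years → 13 May 2011.
  Clinical Review Extension: 838 days claimed exceeds the 748-day cap, so +748 days → 30 May 2013.
  Applicant Delay Offset: −107 days → 12 February 2013.
Terminal disclaimer: VP-650291 expires on the earlier of 23 November 2012 and 12 February 2013.

2012-11-23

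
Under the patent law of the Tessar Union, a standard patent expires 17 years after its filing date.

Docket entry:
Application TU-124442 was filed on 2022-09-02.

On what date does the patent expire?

Filing date + 17 years → 2 September 2039.

September 2, 2039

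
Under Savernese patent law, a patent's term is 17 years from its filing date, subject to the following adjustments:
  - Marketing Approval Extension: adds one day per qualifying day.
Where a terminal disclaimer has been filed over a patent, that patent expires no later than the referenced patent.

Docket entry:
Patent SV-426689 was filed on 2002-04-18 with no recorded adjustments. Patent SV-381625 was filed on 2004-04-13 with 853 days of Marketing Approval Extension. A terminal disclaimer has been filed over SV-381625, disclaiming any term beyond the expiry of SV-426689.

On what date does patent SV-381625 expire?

2019-04-18

Natural term of SV-381625:
  Base: filing + 17 years → 13 April 2021.
  Marketing Approval Extension: +853 days → 14 August 2023.
Expiry of referenced patent SV-426689:
  Base: filing + 17 years → 18 April 2019.
Terminal disclaimer: SV-381625 expires on the earlier of 14 August 2023 and 18 April 2019.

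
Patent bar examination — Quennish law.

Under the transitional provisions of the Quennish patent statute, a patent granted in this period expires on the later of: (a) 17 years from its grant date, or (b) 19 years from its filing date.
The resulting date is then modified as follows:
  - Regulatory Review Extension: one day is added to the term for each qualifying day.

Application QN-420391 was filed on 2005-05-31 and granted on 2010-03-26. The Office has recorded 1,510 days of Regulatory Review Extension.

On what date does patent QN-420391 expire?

(a) grant + 17 years → 26 March 2027.
(b) filing + 19 years → 31 May 2024.
Later of the two: 26 March 2027.
Regulatory Review Extension: +1510 days → 14 May 2031.

May 14, 2031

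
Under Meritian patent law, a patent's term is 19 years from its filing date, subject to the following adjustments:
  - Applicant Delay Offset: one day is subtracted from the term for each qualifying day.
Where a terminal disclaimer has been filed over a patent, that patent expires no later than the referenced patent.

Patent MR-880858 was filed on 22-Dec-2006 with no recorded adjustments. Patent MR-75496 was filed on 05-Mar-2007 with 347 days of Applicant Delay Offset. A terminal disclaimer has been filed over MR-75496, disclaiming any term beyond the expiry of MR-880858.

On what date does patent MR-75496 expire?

March 23, 2025

Natural term of MR-75496:
  Base: filing + 19 years → 5 March 2026.
  Applicant Delay Offset: −347 days → 23 March 2025.
Expiry of referenced patent MR-880858:
  Base: filing + 19 years → 22 December 2025.
Terminal disclaimer: MR-75496 expires on the earlier of 23 March 2025 and 22 December 2025.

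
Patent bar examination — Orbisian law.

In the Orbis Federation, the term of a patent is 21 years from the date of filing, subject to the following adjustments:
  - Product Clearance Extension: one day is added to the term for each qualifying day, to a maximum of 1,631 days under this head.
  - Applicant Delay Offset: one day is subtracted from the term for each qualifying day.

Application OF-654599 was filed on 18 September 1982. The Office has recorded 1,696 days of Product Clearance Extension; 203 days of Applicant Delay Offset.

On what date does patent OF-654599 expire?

August 16, 2007

Base term: filing date + 21 years → 18 September 2003.
Product Clearance Extension: 1696 days claimed exceeds the 1631-day cap, so +1631 days → 6 March 2008.
Applicant Delay Offset: −203 days → 16 August 2007.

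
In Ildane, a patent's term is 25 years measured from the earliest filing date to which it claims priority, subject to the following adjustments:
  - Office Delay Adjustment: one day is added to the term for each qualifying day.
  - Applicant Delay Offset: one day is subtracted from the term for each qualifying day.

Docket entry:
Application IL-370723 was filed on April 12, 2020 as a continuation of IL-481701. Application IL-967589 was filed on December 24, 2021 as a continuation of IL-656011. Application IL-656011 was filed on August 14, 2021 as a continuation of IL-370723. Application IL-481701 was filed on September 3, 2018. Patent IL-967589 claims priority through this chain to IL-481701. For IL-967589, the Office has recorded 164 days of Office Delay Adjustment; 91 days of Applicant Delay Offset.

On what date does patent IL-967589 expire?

Earliest priority filing: 3 September 2018.
Base term: 3 September 2018 + 25 years → 3 September 2043.
Office Delay Adjustment: +164 days → 14 February 2044.
Applicant Delay Offset: −91 days → 15 November 2043.

2043-11-15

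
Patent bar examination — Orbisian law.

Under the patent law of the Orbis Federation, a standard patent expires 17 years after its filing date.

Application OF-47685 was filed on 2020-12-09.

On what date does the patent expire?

Filing date + 17 years → 9 December 2037.

December 9, 2037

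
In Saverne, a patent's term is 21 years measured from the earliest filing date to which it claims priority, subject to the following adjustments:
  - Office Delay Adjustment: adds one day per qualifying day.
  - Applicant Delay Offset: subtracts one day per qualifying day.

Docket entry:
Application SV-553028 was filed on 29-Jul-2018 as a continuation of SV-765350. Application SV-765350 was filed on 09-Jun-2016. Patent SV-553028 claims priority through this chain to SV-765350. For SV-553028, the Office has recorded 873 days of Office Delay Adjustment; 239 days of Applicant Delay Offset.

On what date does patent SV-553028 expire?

Earliest priority filing: 9 June 2016.
Base term: 9 June 2016 + 21 years → 9 June 2037.
Office Delay Adjustment: +873 days → 30 October 2039.
Applicant Delay Offset: −239 days → 5 March 2039.

2039-03-05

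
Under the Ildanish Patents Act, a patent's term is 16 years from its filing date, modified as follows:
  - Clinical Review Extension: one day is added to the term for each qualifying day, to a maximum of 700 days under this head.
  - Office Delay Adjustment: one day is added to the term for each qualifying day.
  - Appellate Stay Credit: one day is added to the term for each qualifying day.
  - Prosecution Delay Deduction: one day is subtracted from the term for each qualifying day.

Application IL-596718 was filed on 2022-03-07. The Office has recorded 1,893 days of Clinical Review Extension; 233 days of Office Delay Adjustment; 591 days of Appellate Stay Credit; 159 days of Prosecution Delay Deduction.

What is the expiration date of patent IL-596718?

December 1, 2041

Base term: filing date + 16 years → 7 March 2038.
Clinical Review Extension: 1893 days claimed exceeds the 700-day cap, so +700 days → 5 February 2040.
Office Delay Adjustment: +233 days → 25 September 2040.
Appellate Stay Credit: +591 days → 9 May 2042.
Prosecution Delay Deduction: −159 days → 1 December 2041.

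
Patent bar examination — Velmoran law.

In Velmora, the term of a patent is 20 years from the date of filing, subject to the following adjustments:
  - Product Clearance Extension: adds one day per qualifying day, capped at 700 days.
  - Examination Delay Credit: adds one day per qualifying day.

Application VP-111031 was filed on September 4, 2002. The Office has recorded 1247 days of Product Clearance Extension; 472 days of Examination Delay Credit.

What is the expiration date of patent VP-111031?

2025-11-19

Base term: filing date + 20 years → 4 September 2022.
Product Clearance Extension: 1247 days claimed exceeds the 700-day cap, so +700 days → 4 August 2024.
Examination Delay Credit: +472 days → 19 November 2025.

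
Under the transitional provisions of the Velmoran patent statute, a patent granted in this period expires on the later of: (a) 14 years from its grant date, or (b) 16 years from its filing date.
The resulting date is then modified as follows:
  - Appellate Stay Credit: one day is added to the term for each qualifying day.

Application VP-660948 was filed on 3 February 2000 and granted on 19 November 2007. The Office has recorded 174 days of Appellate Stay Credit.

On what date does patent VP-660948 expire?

May 12, 2022

(a) grant + 14 years → 19 November 2021.
(b) filing + 16 years → 3 February 2016.
Later of the two: 19 November 2021.
Appellate Stay Credit: +174 days → 12 May 2022.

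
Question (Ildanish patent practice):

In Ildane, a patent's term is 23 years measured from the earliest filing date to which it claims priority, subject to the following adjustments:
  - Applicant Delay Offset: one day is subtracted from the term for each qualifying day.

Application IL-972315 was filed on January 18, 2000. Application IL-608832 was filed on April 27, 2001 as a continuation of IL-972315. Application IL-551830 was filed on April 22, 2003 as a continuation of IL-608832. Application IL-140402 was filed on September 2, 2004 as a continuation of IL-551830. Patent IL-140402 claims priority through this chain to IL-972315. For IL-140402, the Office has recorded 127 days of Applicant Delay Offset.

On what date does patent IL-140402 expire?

Earliest priority filing: 18 January 2000.
Base term: 18 January 2000 + 23 years → 18 January 2023.
Applicant Delay Offset: −127 days → 13 September 2022.

2022-09-13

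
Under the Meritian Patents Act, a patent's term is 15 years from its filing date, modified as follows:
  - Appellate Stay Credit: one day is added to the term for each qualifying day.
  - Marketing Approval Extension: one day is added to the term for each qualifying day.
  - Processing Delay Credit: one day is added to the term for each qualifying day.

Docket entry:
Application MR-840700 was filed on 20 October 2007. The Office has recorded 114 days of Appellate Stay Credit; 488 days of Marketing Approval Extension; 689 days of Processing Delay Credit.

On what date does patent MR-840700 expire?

Base term: filing date + 15 years → 20 October 2022.
Appellate Stay Credit: +114 days → 11 February 2023.
Marketing Approval Extension: +488 days → 13 June 2024.
Processing Delay Credit: +689 days → 3 May 2026.

May 3, 2026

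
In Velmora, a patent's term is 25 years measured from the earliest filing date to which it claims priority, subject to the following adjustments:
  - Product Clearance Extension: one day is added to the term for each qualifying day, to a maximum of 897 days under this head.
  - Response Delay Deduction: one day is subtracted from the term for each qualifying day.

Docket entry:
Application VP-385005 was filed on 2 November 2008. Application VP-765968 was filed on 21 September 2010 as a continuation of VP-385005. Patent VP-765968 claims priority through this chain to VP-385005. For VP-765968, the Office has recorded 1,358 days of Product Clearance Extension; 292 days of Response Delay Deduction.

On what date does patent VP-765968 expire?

June 30, 2035

Earliest priority filing: 2 November 2008.
Base term: 2 November 2008 + 25 years → 2 November 2033.
Product Clearance Extension: 1358 days claimed exceeds the 897-day cap, so +897 days → 17 April 2036.
Response Delay Deduction: −292 days → 30 June 2035.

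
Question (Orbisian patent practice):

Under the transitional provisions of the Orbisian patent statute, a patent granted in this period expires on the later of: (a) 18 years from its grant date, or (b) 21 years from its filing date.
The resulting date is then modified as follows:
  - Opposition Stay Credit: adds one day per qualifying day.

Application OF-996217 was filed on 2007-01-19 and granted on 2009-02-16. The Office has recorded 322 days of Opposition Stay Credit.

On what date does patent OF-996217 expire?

2028-12-06

(a) grant + 18 years → 16 February 2027.
(b) filing + 21 years → 19 January 2028.
Later of the two: 19 January 2028.
Opposition Stay Credit: +322 days → 6 December 2028.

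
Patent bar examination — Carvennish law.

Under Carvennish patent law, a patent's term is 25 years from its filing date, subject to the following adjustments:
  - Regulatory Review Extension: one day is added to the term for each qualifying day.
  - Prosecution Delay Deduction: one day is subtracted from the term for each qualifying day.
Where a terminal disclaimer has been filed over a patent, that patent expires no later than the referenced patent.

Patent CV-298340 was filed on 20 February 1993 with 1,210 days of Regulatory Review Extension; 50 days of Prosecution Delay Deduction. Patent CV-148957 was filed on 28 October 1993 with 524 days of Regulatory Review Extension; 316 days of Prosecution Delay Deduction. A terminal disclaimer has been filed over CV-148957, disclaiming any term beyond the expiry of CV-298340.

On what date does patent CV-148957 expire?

Natural term of CV-148957:
  Base: filing + 25 years → 28 October 2018.
  Regulatory Review Extension: +524 days → 4 April 2020.
  Prosecution Delay Deduction: −316 days → 24 May 2019.
Expiry of referenced patent CV-298340:
  Base: filing + 25 years → 20 February 2018.
  Regulatory Review Extension: +1210 days → 14 June 2021.
  Prosecution Delay Deduction: −50 days → 25 April 2021.
Terminal disclaimer: CV-148957 expires on the earlier of 24 May 2019 and 25 April 2021.

2019-05-24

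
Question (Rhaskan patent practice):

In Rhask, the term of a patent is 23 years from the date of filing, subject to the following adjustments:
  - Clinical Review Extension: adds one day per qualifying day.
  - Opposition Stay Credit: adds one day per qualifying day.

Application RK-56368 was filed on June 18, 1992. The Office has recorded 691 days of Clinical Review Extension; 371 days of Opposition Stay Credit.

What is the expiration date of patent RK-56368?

Base term: filing date + 23 years → 18 June 2015.
Clinical Review Extension: +691 days → 9 May 2017.
Opposition Stay Credit: +371 days → 15 May 2018.

May 15, 2018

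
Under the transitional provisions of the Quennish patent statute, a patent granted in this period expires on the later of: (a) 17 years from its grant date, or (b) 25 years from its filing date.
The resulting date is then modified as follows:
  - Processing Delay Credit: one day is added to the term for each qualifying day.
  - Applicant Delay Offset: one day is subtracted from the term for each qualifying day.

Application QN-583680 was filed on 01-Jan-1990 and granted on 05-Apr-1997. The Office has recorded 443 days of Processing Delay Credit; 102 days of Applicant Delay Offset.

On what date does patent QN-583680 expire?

(a) grant + 17 years → 5 April 2014.
(b) filing + 25 years → 1 January 2015.
Later of the two: 1 January 2015.
Processing Delay Credit: +443 days → 19 March 2016.
Applicant Delay Offset: −102 days → 8 December 2015.

December 8, 2015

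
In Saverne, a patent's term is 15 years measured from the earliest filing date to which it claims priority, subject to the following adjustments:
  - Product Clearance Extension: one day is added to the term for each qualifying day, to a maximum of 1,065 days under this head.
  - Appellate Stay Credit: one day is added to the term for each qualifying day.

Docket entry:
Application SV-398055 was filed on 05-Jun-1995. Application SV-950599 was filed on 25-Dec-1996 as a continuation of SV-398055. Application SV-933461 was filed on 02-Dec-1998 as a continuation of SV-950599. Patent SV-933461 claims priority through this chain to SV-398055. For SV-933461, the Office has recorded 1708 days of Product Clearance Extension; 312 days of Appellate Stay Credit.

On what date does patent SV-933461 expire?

2014-03-13

Earliest priority filing: 5 June 1995.
Base term: 5 June 1995 + 15 years → 5 June 2010.
Product Clearance Extension: 1708 days claimed exceeds the 1065-day cap, so +1065 days → 5 May 2013.
Appellate Stay Credit: +312 days → 13 March 2014.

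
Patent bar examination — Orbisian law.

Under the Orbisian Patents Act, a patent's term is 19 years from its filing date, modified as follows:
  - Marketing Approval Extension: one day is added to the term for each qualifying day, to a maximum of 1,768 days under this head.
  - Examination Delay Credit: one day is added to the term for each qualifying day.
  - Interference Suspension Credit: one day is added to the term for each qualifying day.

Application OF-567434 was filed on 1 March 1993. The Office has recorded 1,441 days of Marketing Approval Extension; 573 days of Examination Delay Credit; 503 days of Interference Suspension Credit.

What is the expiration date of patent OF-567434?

Base term: filing date + 19 years → 1 March 2012.
Marketing Approval Extension: 1441 days (within the 1768-day cap) → +1441 days → 10 February 2016.
Examination Delay Credit: +573 days → 5 September 2017.
Interference Suspension Credit: +503 days → 21 January 2019.

January 21, 2019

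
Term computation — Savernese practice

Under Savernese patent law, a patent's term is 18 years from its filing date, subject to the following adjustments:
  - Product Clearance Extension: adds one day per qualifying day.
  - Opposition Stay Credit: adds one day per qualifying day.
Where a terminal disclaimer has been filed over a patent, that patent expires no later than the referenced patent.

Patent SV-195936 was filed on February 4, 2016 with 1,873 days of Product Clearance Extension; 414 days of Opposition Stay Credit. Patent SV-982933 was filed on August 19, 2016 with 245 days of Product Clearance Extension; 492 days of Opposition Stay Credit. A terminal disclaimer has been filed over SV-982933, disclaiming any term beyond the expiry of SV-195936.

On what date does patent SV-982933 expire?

Natural term of SV-982933:
  Base: filing + 18 years → 19 August 2034.
  Product Clearance Extension: +245 days → 21 April 2035.
  Opposition Stay Credit: +492 days → 25 August 2036.
Expiry of referenced patent SV-195936:
  Base: filing + 18 years → 4 February 2034.
  Product Clearance Extension: +1873 days → 23 March 2039.
  Opposition Stay Credit: +414 days → 10 May 2040.
Terminal disclaimer: SV-982933 expires on the earlier of 25 August 2036 and 10 May 2040.

August 25, 2036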